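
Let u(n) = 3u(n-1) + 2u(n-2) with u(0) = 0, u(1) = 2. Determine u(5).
Computing the sequence terms:
0, 2, 6, 22, 78, 278

278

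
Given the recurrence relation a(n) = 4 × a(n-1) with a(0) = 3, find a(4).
Computing step by step:
a(0) = 3
a(1) = 4 × 3 = 12
a(2) = 4 × 12 = 48
a(3) = 4 × 48 = 192
a(4) = 4 × 192 = 768

768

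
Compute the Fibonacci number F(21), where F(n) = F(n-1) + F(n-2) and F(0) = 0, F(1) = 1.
Computing the sequence terms:
0, 1, 1, 2, 3, 5, 8, 13, 21, 34, 55, 89, 144, 233, 377, 610, 987, 1597, 2584, 4181, 6765, 10946

10946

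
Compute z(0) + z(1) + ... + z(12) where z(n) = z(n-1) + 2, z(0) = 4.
Computing the sequence terms: 4, 6, 8, 10, 12, 14, 16, 18, 20, 22, 24, 26, 28
Adding these values together:

208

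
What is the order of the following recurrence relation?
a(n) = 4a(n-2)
The order is the largest lag k for which a(n-k) appears. Here the deepest term is a(n-2), so the order is 2.

Order 2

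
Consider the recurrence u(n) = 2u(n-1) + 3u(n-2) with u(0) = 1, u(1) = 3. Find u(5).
Computing the sequence terms:
1, 3, 9, 27, 81, 243

243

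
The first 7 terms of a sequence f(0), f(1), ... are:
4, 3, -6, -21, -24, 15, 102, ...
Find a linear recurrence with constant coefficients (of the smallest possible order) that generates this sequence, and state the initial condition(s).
Look for the lowest-order linear relation among consecutive terms.
Observation: f(n) - 2·f(n-1) - (-3)·f(n-2) = 0 holds for the shown terms, and no order-1 relation f(n) = α·f(n-1) + β fits.
Check at n=3: 2·-6 + (-3)·3 = -21. ✓

f(n) = 2f(n-1) - 3f(n-2), f(0) = 4, f(1) = 3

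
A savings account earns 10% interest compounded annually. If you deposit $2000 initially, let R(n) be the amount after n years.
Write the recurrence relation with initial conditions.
Each year the balance grows by 10%, i.e. is multiplied by 1 + 10/100 = 1.1, so R(n) = 1.1 × R(n-1). The initial deposit gives R(0) = 2000.
Unrolling gives the closed form R(n) = 2000 × (1.1)ⁿ.

R(n) = 1.1 × R(n-1), R(0) = 2000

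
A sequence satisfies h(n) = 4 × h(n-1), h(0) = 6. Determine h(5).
Computing step by step:
h(0) = 6
h(1) = 4 × 6 = 24
h(2) = 4 × 24 = 96
h(3) = 4 × 96 = 384
h(4) = 4 × 384 = 1536
h(5) = 4 × 1536 = 6144

6144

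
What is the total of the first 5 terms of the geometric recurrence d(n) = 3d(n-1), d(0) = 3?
Computing the sequence terms: 3, 9, 27, 81, 243
Adding these values together:

363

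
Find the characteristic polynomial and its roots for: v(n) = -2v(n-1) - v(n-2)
Substitute v(n) = rⁿ and divide through by rⁿ⁻²: r² + 2r + 1 = 0
Factor: (r + 1)² = 0, so r = -1 (double root).
General solution: v(n) = (A + Bn)·(-1)ⁿ

Characteristic: r² + 2r + 1 = 0, Roots: r = -1 (double root)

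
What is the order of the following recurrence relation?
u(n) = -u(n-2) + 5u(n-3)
The order is the largest lag k for which u(n-k) appears. Here the deepest term is u(n-3), so the order is 3.

Order 3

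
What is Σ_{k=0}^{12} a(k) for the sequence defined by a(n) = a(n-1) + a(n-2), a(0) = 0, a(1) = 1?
Computing the sequence terms: 0, 1, 1, 2, 3, 5, 8, 13, 21, 34, 55, 89, 144
Adding these values together:

376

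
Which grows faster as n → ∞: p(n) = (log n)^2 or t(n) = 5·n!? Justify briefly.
Comparing growth rates:
Growth-rate hierarchy: log n ≺ any polynomial ≺ any exponential cⁿ (c>1) ≺ n! ≺ nⁿ.
factorial dominates polylogarithmic (log n)^2 asymptotically.

t(n) grows faster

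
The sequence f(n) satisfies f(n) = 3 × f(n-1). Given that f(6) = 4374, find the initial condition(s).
In general f(n) = 3ⁿ · f(0). At n = 6: f(0) = f(6) / 3^6 = 4374 / 729 = 6.

f(0) = 6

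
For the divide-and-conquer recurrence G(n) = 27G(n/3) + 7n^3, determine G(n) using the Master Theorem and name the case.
Master Theorem template: G(n) = a·G(n/b) + f(n).
Here: a=27, b=3, f(n)=7n^3
Compute log_b(a) = log_3(27) = 3.
f(n) = 7n^3 = Θ(n^3). Case 2: G(n) = Θ(n^3 log n).

Case 2: G(n) = Θ(n^3 log n)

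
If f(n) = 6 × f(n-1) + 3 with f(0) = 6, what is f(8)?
Computing step by step:
f(0) = 6
f(1) = 6 × 6 + 3 = 39
f(2) = 6 × 39 + 3 = 237
f(3) = 6 × 237 + 3 = 1425
f(4) = 6 × 1425 + 3 = 8553
f(5) = 6 × 8553 + 3 = 51321
f(6) = 6 × 51321 + 3 = 307929
f(7) = 6 × 307929 + 3 = 1847577
f(8) = 6 × 1847577 + 3 = 11085465

11085465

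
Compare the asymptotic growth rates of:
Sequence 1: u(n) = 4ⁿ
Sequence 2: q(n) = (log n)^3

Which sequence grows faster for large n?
Comparing growth rates:
Growth-rate hierarchy: log n ≺ any polynomial ≺ any exponential cⁿ (c>1) ≺ n! ≺ nⁿ.
exponential base 4 dominates polylogarithmic (log n)^3 asymptotically.

u(n) grows faster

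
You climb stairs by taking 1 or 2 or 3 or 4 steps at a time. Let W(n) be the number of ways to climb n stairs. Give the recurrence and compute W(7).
Condition on the size of the last step (1 to 4): before it there were n-1, …, n-4 stairs climbed, and these cases are disjoint, so W(n) = W(n-1) + W(n-2) + W(n-3) + W(n-4) (order-4 linear recurrence).
Initial conditions by direct count (compositions of i into parts ≤ 4): W(1) = 1; W(2) = 2; W(3) = 4; W(4) = 8.
Iterating the recurrence: W(5) = 15, W(6) = 29, W(7) = 56.

W(n) = W(n-1) + W(n-2) + W(n-3) + W(n-4), W(1) = 1, W(2) = 2, W(3) = 4, W(4) = 8; W(7) = 56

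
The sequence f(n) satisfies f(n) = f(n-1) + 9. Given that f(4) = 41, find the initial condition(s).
f(4) = f(0) + 4·9, so f(0) = 41 - 36 = 5.

f(0) = 5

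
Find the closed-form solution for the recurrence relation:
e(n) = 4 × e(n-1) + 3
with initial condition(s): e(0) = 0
Recurrence: e(n) = 4 × e(n-1) + 3, initial: e(0) = 0.
Try e(n) = A·4ⁿ + C. Substituting: A·4ⁿ + C = 4(A·4ⁿ⁻¹ + C) + 3 = A·4ⁿ + 4C + 3, so C = 4C + 3, giving C = -1. Then e(0) = A - 1 = 0 gives A = 1.

e(n) = 4ⁿ - 1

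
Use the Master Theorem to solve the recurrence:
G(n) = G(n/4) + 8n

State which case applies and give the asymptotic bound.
Master Theorem template: G(n) = a·G(n/b) + f(n).
Here: a=1, b=4, f(n)=8n
Compute log_b(a) = log_4(1) = 0.
f(n) = 8n = Ω(n^(0+ε)) with ε = 1, and the regularity condition holds (a·f(n/b) = (a/b^1)·f(n) with a/b^1 = 4^-1 < 1). Case 3: G(n) = Θ(f(n)) = Θ(n).

Case 3: G(n) = Θ(n)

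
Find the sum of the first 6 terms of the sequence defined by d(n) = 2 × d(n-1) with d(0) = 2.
Computing the sequence terms: 2, 4, 8, 16, 32, 64
Adding these values together:

126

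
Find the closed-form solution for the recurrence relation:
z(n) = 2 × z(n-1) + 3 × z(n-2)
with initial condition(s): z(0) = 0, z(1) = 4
Recurrence: z(n) = 2 × z(n-1) + 3 × z(n-2), initial: z(0) = 0, z(1) = 4.
Characteristic equation: r² - 2r - 3 = 0, which factors as (r - 3)(r + 1) = 0, so r = 3, -1. General solution z(n) = A·3ⁿ + B·(-1)ⁿ. From z(0) = 0: A + B = 0. From z(1) = 4: 3A - 1B = 4. Solving gives A = 1, B = -1.

z(n) = 3ⁿ - (-1)ⁿ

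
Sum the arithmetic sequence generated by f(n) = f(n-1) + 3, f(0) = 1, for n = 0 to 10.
Computing the sequence terms: 1, 4, 7, 10, 13, 16, 19, 22, 25, 28, 31
Adding these values together:

176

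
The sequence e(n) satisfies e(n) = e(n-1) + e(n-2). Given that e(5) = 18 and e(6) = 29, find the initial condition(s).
Work backwards using e(k) = e(k+2) - e(k+1):
e(4) = e(6) - e(5) = 29 - 18 = 11
e(3) = e(5) - e(4) = 18 - 11 = 7
e(2) = e(4) - e(3) = 11 - 7 = 4
e(1) = e(3) - e(2) = 7 - 4 = 3
e(0) = e(2) - e(1) = 4 - 3 = 1

e(0) = 1, e(1) = 3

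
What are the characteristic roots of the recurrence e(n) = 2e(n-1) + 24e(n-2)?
Substitute e(n) = rⁿ and divide through by rⁿ⁻²: r² - 2r - 24 = 0
Factor: (r - 6)(r + 4) = 0, so r = 6, -4.
General solution: e(n) = A·6ⁿ + B·(-4)ⁿ

Characteristic: r² - 2r - 24 = 0, Roots: r = 6, -4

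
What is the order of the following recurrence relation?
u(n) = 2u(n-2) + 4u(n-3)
The order is the largest lag k for which u(n-k) appears. Here the deepest term is u(n-3), so the order is 3.

Order 3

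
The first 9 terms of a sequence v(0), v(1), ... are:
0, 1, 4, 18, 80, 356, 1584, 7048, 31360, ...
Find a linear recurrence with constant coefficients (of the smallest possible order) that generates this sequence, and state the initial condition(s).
Look for the lowest-order linear relation among consecutive terms.
Observation: v(n) - 4·v(n-1) - (2)·v(n-2) = 0 holds for the shown terms, and no order-1 relation v(n) = α·v(n-1) + β fits.
Check at n=3: 4·4 + (2)·1 = 18. ✓

v(n) = 4v(n-1) + 2v(n-2), v(0) = 0, v(1) = 1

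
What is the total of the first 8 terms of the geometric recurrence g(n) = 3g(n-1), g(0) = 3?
Computing the sequence terms: 3, 9, 27, 81, 243, 729, 2187, 6561
Adding these values together:

9840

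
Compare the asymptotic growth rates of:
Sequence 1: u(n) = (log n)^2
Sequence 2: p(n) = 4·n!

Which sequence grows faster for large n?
Comparing growth rates:
Growth-rate hierarchy: log n ≺ any polynomial ≺ any exponential cⁿ (c>1) ≺ n! ≺ nⁿ.
factorial dominates polylogarithmic (log n)^2 asymptotically.

p(n) grows faster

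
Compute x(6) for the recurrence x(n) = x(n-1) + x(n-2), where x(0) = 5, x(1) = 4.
Computing the sequence terms:
5, 4, 9, 13, 22, 35, 57

57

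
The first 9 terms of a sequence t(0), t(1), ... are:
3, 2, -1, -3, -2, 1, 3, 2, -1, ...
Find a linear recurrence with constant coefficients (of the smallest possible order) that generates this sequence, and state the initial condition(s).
Look for the lowest-order linear relation among consecutive terms.
Observation: t(n) - 1·t(n-1) - (-1)·t(n-2) = 0 holds for the shown terms, and no order-1 relation t(n) = α·t(n-1) + β fits.
Check at n=3: 1·-1 + (-1)·2 = -3. ✓

t(n) = t(n-1) - t(n-2), t(0) = 3, t(1) = 2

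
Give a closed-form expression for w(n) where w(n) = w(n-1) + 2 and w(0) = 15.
Recurrence: w(n) = w(n-1) + 2, initial: w(0) = 15.
Each step adds 2, so w(n) = w(0) + 2n = 2n + 15.

w(n) = 2n + 15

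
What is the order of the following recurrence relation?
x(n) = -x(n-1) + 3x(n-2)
The order is the largest lag k for which x(n-k) appears. Here the deepest term is x(n-2), so the order is 2.

Order 2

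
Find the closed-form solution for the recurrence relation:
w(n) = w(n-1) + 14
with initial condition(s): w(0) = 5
Recurrence: w(n) = w(n-1) + 14, initial: w(0) = 5.
Each step adds 14, so w(n) = w(0) + 14n = 14n + 5.

w(n) = 14n + 5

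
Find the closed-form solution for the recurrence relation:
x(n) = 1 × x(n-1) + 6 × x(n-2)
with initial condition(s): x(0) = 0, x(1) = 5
Recurrence: x(n) = 1 × x(n-1) + 6 × x(n-2), initial: x(0) = 0, x(1) = 5.
Characteristic equation: r² - 1r - 6 = 0, which factors as (r - 3)(r + 2) = 0, so r = 3, -2. General solution x(n) = A·3ⁿ + B·(-2)ⁿ. From x(0) = 0: A + B = 0. From x(1) = 5: 3A - 2B = 5. Solving gives A = 1, B = -1.

x(n) = 3ⁿ - (-2)ⁿ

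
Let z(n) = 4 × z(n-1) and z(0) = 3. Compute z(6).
Computing step by step:
z(0) = 3
z(1) = 4 × 3 = 12
z(2) = 4 × 12 = 48
z(3) = 4 × 48 = 192
z(4) = 4 × 192 = 768
z(5) = 4 × 768 = 3072
z(6) = 4 × 3072 = 12288

12288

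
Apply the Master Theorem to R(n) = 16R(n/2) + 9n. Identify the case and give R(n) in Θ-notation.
Master Theorem template: R(n) = a·R(n/b) + f(n).
Here: a=16, b=2, f(n)=9n
Compute log_b(a) = log_2(16) = 4.
f(n) = 9n = O(n^(4-ε)) with ε = 3. Case 1: R(n) = Θ(n^log_b(a)) = Θ(n^4).

Case 1: R(n) = Θ(n^4)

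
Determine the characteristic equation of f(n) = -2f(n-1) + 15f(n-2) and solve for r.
Substitute f(n) = rⁿ and divide through by rⁿ⁻²: r² + 2r - 15 = 0
Factor: (r + 5)(r - 3) = 0, so r = -5, 3.
General solution: f(n) = A·(-5)ⁿ + B·3ⁿ

Characteristic: r² + 2r - 15 = 0, Roots: r = -5, 3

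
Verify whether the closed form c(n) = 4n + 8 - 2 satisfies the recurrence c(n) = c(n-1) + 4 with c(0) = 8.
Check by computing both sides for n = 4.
From the recurrence with c(0) = 8:
  c(0) = 8, c(1) = 12, c(2) = 16, c(3) = 20, c(4) = 24
  so the recurrence gives c(4) = 24.
From the proposed closed form c(n) = 4n + 8 - 2:
  c(4) = 22.
The recurrence gives 24 but the closed form gives 22, so the closed form does not satisfy the recurrence.

No, the closed form is incorrect.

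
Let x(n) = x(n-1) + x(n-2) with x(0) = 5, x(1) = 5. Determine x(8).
Computing the sequence terms:
5, 5, 10, 15, 25, 40, 65, 105, 170

170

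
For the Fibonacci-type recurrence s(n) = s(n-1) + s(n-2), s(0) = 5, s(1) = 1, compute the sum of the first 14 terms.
Computing the sequence terms: 5, 1, 6, 7, 13, 20, 33, 53, 86, 139, 225, 364, 589, 953
Adding these values together:

2494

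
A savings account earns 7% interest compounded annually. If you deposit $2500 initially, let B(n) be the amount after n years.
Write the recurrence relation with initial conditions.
Each year the balance grows by 7%, i.e. is multiplied by 1 + 7/100 = 1.07, so B(n) = 1.07 × B(n-1). The initial deposit gives B(0) = 2500.
Unrolling gives the closed form B(n) = 2500 × (1.07)ⁿ.

B(n) = 1.07 × B(n-1), B(0) = 2500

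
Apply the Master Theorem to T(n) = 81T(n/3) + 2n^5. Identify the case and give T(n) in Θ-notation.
Master Theorem template: T(n) = a·T(n/b) + f(n).
Here: a=81, b=3, f(n)=2n^5
Compute log_b(a) = log_3(81) = 4.
f(n) = 2n^5 = Ω(n^(4+ε)) with ε = 1, and the regularity condition holds (a·f(n/b) = (a/b^5)·f(n) with a/b^5 = 3^-1 < 1). Case 3: T(n) = Θ(f(n)) = Θ(n^5).

Case 3: T(n) = Θ(n^5)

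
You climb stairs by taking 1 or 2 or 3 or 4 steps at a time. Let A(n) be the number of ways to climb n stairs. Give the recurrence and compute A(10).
Condition on the size of the last step (1 to 4): before it there were n-1, …, n-4 stairs climbed, and these cases are disjoint, so A(n) = A(n-1) + A(n-2) + A(n-3) + A(n-4) (order-4 linear recurrence).
Initial conditions by direct count (compositions of i into parts ≤ 4): A(1) = 1; A(2) = 2; A(3) = 4; A(4) = 8.
Iterating the recurrence: A(5) = 15, A(6) = 29, A(7) = 56, A(8) = 108, A(9) = 208, A(10) = 401.

A(n) = A(n-1) + A(n-2) + A(n-3) + A(n-4), A(1) = 1, A(2) = 2, A(3) = 4, A(4) = 8; A(10) = 401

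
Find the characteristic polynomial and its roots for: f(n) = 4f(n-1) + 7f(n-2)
Substitute f(n) = rⁿ and divide through by rⁿ⁻²: r² - 4r - 7 = 0
Discriminant: 4² + 4·7 = 44, not a perfect square, so by the quadratic formula r = (4 ± √44)/2.
General solution: f(n) = A·r₁ⁿ + B·r₂ⁿ where r₁,r₂ = (4 ± √44)/2

Characteristic: r² - 4r - 7 = 0, Roots: r = (4 ± √44)/2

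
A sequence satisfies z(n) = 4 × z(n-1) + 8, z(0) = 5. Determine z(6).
Computing step by step:
z(0) = 5
z(1) = 4 × 5 + 8 = 28
z(2) = 4 × 28 + 8 = 120
z(3) = 4 × 120 + 8 = 488
z(4) = 4 × 488 + 8 = 1960
z(5) = 4 × 1960 + 8 = 7848
z(6) = 4 × 7848 + 8 = 31400

31400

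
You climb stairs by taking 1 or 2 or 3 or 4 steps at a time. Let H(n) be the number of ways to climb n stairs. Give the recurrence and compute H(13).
Condition on the size of the last step (1 to 4): before it there were n-1, …, n-4 stairs climbed, and these cases are disjoint, so H(n) = H(n-1) + H(n-2) + H(n-3) + H(n-4) (order-4 linear recurrence).
Initial conditions by direct count (compositions of i into parts ≤ 4): H(1) = 1; H(2) = 2; H(3) = 4; H(4) = 8.
Iterating the recurrence: H(5) = 15, H(6) = 29, H(7) = 56, H(8) = 108, H(9) = 208, H(10) = 401, H(11) = 773, H(12) = 1490, H(13) = 2872.

H(n) = H(n-1) + H(n-2) + H(n-3) + H(n-4), H(1) = 1, H(2) = 2, H(3) = 4, H(4) = 8; H(13) = 2872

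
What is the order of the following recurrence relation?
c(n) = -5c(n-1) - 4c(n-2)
The order is the largest lag k for which c(n-k) appears. Here the deepest term is c(n-2), so the order is 2.

Order 2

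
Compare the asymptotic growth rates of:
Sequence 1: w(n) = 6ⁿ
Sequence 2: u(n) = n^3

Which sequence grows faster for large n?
Comparing growth rates:
Growth-rate hierarchy: log n ≺ any polynomial ≺ any exponential cⁿ (c>1) ≺ n! ≺ nⁿ.
exponential base 6 dominates polynomial degree 3 asymptotically.

w(n) grows faster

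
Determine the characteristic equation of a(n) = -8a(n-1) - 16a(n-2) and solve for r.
Substitute a(n) = rⁿ and divide through by rⁿ⁻²: r² + 8r + 16 = 0
Factor: (r + 4)² = 0, so r = -4 (double root).
General solution: a(n) = (A + Bn)·(-4)ⁿ

Characteristic: r² + 8r + 16 = 0, Roots: r = -4 (double root)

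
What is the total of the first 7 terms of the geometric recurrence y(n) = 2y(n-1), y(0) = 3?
Computing the sequence terms: 3, 6, 12, 24, 48, 96, 192
Adding these values together:

381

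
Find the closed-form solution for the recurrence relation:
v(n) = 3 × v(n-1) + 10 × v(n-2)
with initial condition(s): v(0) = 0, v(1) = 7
Recurrence: v(n) = 3 × v(n-1) + 10 × v(n-2), initial: v(0) = 0, v(1) = 7.
Characteristic equation: r² - 3r - 10 = 0, which factors as (r - 5)(r + 2) = 0, so r = 5, -2. General solution v(n) = A·5ⁿ + B·(-2)ⁿ. From v(0) = 0: A + B = 0. From v(1) = 7: 5A - 2B = 7. Solving gives A = 1, B = -1.

v(n) = 5ⁿ - (-2)ⁿ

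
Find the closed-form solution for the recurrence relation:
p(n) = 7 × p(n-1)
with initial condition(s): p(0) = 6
Recurrence: p(n) = 7 × p(n-1), initial: p(0) = 6.
Each term is 7 times the previous, so this is geometric with ratio 7. After n steps: p(n) = p(0)·7ⁿ = 6·7ⁿ.

p(n) = 6·7ⁿ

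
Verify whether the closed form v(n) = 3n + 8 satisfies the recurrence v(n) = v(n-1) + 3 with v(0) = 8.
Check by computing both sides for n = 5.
From the recurrence with v(0) = 8:
  v(0) = 8, v(1) = 11, v(2) = 14, v(3) = 17, v(4) = 20, v(5) = 23
  so the recurrence gives v(5) = 23.
From the proposed closed form v(n) = 3n + 8:
  v(5) = 23.
Both sides give 23 at n = 5, and the initial condition(s) match, so the closed form is consistent.

Yes, the closed form is correct.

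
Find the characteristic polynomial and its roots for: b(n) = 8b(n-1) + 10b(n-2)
Substitute b(n) = rⁿ and divide through by rⁿ⁻²: r² - 8r - 10 = 0
Discriminant: 8² + 4·10 = 104, not a perfect square, so by the quadratic formula r = (8 ± √104)/2.
General solution: b(n) = A·r₁ⁿ + B·r₂ⁿ where r₁,r₂ = (8 ± √104)/2

Characteristic: r² - 8r - 10 = 0, Roots: r = (8 ± √104)/2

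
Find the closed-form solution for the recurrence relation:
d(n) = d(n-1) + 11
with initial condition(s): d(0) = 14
Recurrence: d(n) = d(n-1) + 11, initial: d(0) = 14.
Each step adds 11, so d(n) = d(0) + 11n = 11n + 14.

d(n) = 11n + 14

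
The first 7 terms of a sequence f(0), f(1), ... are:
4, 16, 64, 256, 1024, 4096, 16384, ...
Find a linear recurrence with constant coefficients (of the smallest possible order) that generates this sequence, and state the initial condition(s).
Look for the lowest-order linear relation among consecutive terms.
Observation: each term is 4× the previous.
Check at n=2: 4·16 = 64. ✓

f(n) = 4 × f(n-1), f(0) = 4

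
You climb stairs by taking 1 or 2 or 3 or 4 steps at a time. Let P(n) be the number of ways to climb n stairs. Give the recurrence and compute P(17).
Condition on the size of the last step (1 to 4): before it there were n-1, …, n-4 stairs climbed, and these cases are disjoint, so P(n) = P(n-1) + P(n-2) + P(n-3) + P(n-4) (order-4 linear recurrence).
Initial conditions by direct count (compositions of i into parts ≤ 4): P(1) = 1; P(2) = 2; P(3) = 4; P(4) = 8.
Iterating the recurrence: P(5) = 15, P(6) = 29, P(7) = 56, P(8) = 108, P(9) = 208, P(10) = 401, P(11) = 773, P(12) = 1490, P(13) = 2872, P(14) = 5536, P(15) = 10671, P(16) = 20569, P(17) = 39648.

P(n) = P(n-1) + P(n-2) + P(n-3) + P(n-4), P(1) = 1, P(2) = 2, P(3) = 4, P(4) = 8; P(17) = 39648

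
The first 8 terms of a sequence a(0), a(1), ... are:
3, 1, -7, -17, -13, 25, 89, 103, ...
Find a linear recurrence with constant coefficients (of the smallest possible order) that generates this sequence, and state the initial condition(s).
Look for the lowest-order linear relation among consecutive terms.
Observation: a(n) - 2·a(n-1) - (-3)·a(n-2) = 0 holds for the shown terms, and no order-1 relation a(n) = α·a(n-1) + β fits.
Check at n=3: 2·-7 + (-3)·1 = -17. ✓

a(n) = 2a(n-1) - 3a(n-2), a(0) = 3, a(1) = 1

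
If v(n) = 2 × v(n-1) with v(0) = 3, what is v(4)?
Computing step by step:
v(0) = 3
v(1) = 2 × 3 = 6
v(2) = 2 × 6 = 12
v(3) = 2 × 12 = 24
v(4) = 2 × 24 = 48

48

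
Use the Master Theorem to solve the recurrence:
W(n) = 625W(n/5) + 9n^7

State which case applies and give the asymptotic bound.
Master Theorem template: W(n) = a·W(n/b) + f(n).
Here: a=625, b=5, f(n)=9n^7
Compute log_b(a) = log_5(625) = 4.
f(n) = 9n^7 = Ω(n^(4+ε)) with ε = 3, and the regularity condition holds (a·f(n/b) = (a/b^7)·f(n) with a/b^7 = 5^-3 < 1). Case 3: W(n) = Θ(f(n)) = Θ(n^7).

Case 3: W(n) = Θ(n^7)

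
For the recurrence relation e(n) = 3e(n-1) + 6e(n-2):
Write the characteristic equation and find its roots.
Substitute e(n) = rⁿ and divide through by rⁿ⁻²: r² - 3r - 6 = 0
Discriminant: 3² + 4·6 = 33, not a perfect square, so by the quadratic formula r = (3 ± √33)/2.
General solution: e(n) = A·r₁ⁿ + B·r₂ⁿ where r₁,r₂ = (3 ± √33)/2

Characteristic: r² - 3r - 6 = 0, Roots: r = (3 ± √33)/2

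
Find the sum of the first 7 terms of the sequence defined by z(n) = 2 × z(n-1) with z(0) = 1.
Computing the sequence terms: 1, 2, 4, 8, 16, 32, 64
Adding these values together:

127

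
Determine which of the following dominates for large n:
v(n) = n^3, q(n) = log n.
Comparing growth rates:
Growth-rate hierarchy: log n ≺ any polynomial ≺ any exponential cⁿ (c>1) ≺ n! ≺ nⁿ.
polynomial degree 3 dominates logarithmic asymptotically.

v(n) grows faster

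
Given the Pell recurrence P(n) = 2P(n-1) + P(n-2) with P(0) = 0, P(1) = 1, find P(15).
Computing the sequence terms:
0, 1, 2, 5, 12, 29, 70, 169, 408, 985, 2378, 5741, 13860, 33461, 80782, 195025

195025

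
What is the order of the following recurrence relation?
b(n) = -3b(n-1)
The order is the largest lag k for which b(n-k) appears. Here the deepest term is b(n-1), so the order is 1.

Order 1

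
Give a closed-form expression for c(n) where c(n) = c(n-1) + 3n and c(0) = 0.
Recurrence: c(n) = c(n-1) + 3n, initial: c(0) = 0.
Telescoping: c(n) = c(0) + 3·Σᵢ₌₁ⁿ i = 0 + 3·n(n+1)/2.

c(n) = 3·n(n+1)/2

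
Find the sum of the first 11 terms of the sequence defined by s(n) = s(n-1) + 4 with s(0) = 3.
Computing the sequence terms: 3, 7, 11, 15, 19, 23, 27, 31, 35, 39, 43
Adding these values together:

253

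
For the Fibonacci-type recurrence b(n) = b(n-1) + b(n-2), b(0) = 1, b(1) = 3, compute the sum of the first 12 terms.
Computing the sequence terms: 1, 3, 4, 7, 11, 18, 29, 47, 76, 123, 199, 322
Adding these values together:

840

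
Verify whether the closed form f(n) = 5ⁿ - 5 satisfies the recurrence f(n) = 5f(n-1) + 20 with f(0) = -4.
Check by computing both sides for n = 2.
From the recurrence with f(0) = -4:
  f(0) = -4, f(1) = 0, f(2) = 20
  so the recurrence gives f(2) = 20.
From the proposed closed form f(n) = 5ⁿ - 5:
  f(2) = 20.
Both sides give 20 at n = 2, and the initial condition(s) match, so the closed form is consistent.

Yes, the closed form is correct.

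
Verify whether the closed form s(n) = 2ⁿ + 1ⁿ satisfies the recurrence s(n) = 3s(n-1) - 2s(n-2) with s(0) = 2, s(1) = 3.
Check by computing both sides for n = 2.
From the recurrence with s(0) = 2, s(1) = 3:
  s(0) = 2, s(1) = 3, s(2) = 5
  so the recurrence gives s(2) = 5.
From the proposed closed form s(n) = 2ⁿ + 1ⁿ:
  s(2) = 5.
Both sides give 5 at n = 2, and the initial condition(s) match, so the closed form is consistent.

Yes, the closed form is correct.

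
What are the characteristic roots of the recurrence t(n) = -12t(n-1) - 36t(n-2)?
Substitute t(n) = rⁿ and divide through by rⁿ⁻²: r² + 12r + 36 = 0
Factor: (r + 6)² = 0, so r = -6 (double root).
General solution: t(n) = (A + Bn)·(-6)ⁿ

Characteristic: r² + 12r + 36 = 0, Roots: r = -6 (double root)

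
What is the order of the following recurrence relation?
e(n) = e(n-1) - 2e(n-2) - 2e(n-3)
The order is the largest lag k for which e(n-k) appears. Here the deepest term is e(n-3), so the order is 3.

Order 3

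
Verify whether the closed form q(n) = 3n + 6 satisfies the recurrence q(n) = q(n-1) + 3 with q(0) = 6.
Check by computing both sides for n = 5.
From the recurrence with q(0) = 6:
  q(0) = 6, q(1) = 9, q(2) = 12, q(3) = 15, q(4) = 18, q(5) = 21
  so the recurrence gives q(5) = 21.
From the proposed closed form q(n) = 3n + 6:
  q(5) = 21.
Both sides give 21 at n = 5, and the initial condition(s) match, so the closed form is consistent.

Yes, the closed form is correct.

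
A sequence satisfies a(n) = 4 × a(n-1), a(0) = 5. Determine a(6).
Computing step by step:
a(0) = 5
a(1) = 4 × 5 = 20
a(2) = 4 × 20 = 80
a(3) = 4 × 80 = 320
a(4) = 4 × 320 = 1280
a(5) = 4 × 1280 = 5120
a(6) = 4 × 5120 = 20480

20480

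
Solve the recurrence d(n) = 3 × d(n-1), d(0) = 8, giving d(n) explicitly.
Recurrence: d(n) = 3 × d(n-1), initial: d(0) = 8.
Each term is 3 times the previous, so this is geometric with ratio 3. After n steps: d(n) = d(0)·3ⁿ = 8·3ⁿ.

d(n) = 8·3ⁿ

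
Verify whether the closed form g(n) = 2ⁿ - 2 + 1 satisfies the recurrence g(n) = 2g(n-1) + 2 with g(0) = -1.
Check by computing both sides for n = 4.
From the recurrence with g(0) = -1:
  g(0) = -1, g(1) = 0, g(2) = 2, g(3) = 6, g(4) = 14
  so the recurrence gives g(4) = 14.
From the proposed closed form g(n) = 2ⁿ - 2 + 1:
  g(4) = 15.
The recurrence gives 14 but the closed form gives 15, so the closed form does not satisfy the recurrence.

No, the closed form is incorrect.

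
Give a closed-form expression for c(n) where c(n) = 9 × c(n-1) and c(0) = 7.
Recurrence: c(n) = 9 × c(n-1), initial: c(0) = 7.
Each term is 9 times the previous, so this is geometric with ratio 9. After n steps: c(n) = c(0)·9ⁿ = 7·9ⁿ.

c(n) = 7·9ⁿ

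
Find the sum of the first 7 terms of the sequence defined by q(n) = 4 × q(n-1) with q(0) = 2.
Computing the sequence terms: 2, 8, 32, 128, 512, 2048, 8192
Adding these values together:

10922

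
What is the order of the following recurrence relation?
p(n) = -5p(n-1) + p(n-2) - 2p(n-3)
The order is the largest lag k for which p(n-k) appears. Here the deepest term is p(n-3), so the order is 3.

Order 3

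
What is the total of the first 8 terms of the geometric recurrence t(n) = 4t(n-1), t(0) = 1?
Computing the sequence terms: 1, 4, 16, 64, 256, 1024, 4096, 16384
Adding these values together:

21845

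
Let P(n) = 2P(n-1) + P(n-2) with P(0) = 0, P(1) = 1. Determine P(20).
Computing the sequence terms:
0, 1, 2, 5, 12, 29, 70, 169, 408, 985, 2378, 5741, 13860, 33461, 80782, 195025, 470832, 1136689, 2744210, 6625109, 15994428

15994428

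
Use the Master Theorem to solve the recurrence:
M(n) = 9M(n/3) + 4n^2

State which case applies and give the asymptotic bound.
Master Theorem template: M(n) = a·M(n/b) + f(n).
Here: a=9, b=3, f(n)=4n^2
Compute log_b(a) = log_3(9) = 2.
f(n) = 4n^2 = Θ(n^2). Case 2: M(n) = Θ(n^2 log n).

Case 2: M(n) = Θ(n^2 log n)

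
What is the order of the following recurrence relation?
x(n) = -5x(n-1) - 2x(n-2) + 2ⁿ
The order is the largest lag k for which x(n-k) appears. Here the deepest term is x(n-2) (the 2ⁿ term is non-homogeneous and does not affect the order), so the order is 2.

Order 2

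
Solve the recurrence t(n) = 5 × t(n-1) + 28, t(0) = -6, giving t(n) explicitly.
Recurrence: t(n) = 5 × t(n-1) + 28, initial: t(0) = -6.
Try t(n) = A·5ⁿ + C. Substituting: A·5ⁿ + C = 5(A·5ⁿ⁻¹ + C) + 28 = A·5ⁿ + 5C + 28, so C = 5C + 28, giving C = -7. Then t(0) = A - 7 = -6 gives A = 1.

t(n) = 5ⁿ - 7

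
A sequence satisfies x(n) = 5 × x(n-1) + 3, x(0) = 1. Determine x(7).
Computing step by step:
x(0) = 1
x(1) = 5 × 1 + 3 = 8
x(2) = 5 × 8 + 3 = 43
x(3) = 5 × 43 + 3 = 218
x(4) = 5 × 218 + 3 = 1093
x(5) = 5 × 1093 + 3 = 5468
x(6) = 5 × 5468 + 3 = 27343
x(7) = 5 × 27343 + 3 = 136718

136718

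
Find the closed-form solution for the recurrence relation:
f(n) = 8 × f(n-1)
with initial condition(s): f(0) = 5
Recurrence: f(n) = 8 × f(n-1), initial: f(0) = 5.
Each term is 8 times the previous, so this is geometric with ratio 8. After n steps: f(n) = f(0)·8ⁿ = 5·8ⁿ.

f(n) = 5·8ⁿ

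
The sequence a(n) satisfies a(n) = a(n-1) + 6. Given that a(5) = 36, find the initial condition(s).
a(5) = a(0) + 5·6, so a(0) = 36 - 30 = 6.

a(0) = 6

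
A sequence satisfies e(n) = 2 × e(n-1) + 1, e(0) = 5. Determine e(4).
Computing step by step:
e(0) = 5
e(1) = 2 × 5 + 1 = 11
e(2) = 2 × 11 + 1 = 23
e(3) = 2 × 23 + 1 = 47
e(4) = 2 × 47 + 1 = 95

95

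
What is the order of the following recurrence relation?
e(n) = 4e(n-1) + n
The order is the largest lag k for which e(n-k) appears. Here the deepest term is e(n-1) (the n term is non-homogeneous and does not affect the order), so the order is 1.

Order 1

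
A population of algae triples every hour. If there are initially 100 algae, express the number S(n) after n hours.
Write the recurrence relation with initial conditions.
Each hour multiplies the count by 3, so the count after n hours depends only on the count after n-1 hours: S(n) = 3 × S(n-1). The starting count gives S(0) = 100.
Unrolling n times gives the closed form S(n) = 100 × 3ⁿ.

S(n) = 3 × S(n-1), S(0) = 100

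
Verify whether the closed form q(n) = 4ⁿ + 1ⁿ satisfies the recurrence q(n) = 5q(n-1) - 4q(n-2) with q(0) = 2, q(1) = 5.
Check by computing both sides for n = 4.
From the recurrence with q(0) = 2, q(1) = 5:
  q(0) = 2, q(1) = 5, q(2) = 17, q(3) = 65, q(4) = 257
  so the recurrence gives q(4) = 257.
From the proposed closed form q(n) = 4ⁿ + 1ⁿ:
  q(4) = 257.
Both sides give 257 at n = 4, and the initial condition(s) match, so the closed form is consistent.

Yes, the closed form is correct.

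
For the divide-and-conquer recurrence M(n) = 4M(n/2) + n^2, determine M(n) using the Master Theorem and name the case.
Master Theorem template: M(n) = a·M(n/b) + f(n).
Here: a=4, b=2, f(n)=n^2
Compute log_b(a) = log_2(4) = 2.
f(n) = n^2 = Θ(n^2). Case 2: M(n) = Θ(n^2 log n).

Case 2: M(n) = Θ(n^2 log n)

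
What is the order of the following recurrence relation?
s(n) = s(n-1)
The order is the largest lag k for which s(n-k) appears. Here the deepest term is s(n-1), so the order is 1.

Order 1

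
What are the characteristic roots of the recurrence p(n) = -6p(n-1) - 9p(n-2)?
Substitute p(n) = rⁿ and divide through by rⁿ⁻²: r² + 6r + 9 = 0
Factor: (r + 3)² = 0, so r = -3 (double root).
General solution: p(n) = (A + Bn)·(-3)ⁿ

Characteristic: r² + 6r + 9 = 0, Roots: r = -3 (double root)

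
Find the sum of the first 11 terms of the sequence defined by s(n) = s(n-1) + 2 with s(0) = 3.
Computing the sequence terms: 3, 5, 7, 9, 11, 13, 15, 17, 19, 21, 23
Adding these values together:

143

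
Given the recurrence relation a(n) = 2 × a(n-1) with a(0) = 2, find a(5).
Computing step by step:
a(0) = 2
a(1) = 2 × 2 = 4
a(2) = 2 × 4 = 8
a(3) = 2 × 8 = 16
a(4) = 2 × 16 = 32
a(5) = 2 × 32 = 64

64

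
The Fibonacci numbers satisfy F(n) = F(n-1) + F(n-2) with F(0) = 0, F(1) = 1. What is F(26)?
Computing the sequence terms:
0, 1, 1, 2, 3, 5, 8, 13, 21, 34, 55, 89, 144, 233, 377, 610, 987, 1597, 2584, 4181, 6765, 10946, 17711, 28657, 46368, 75025, 121393

121393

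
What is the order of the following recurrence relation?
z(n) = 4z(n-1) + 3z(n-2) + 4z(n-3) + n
The order is the largest lag k for which z(n-k) appears. Here the deepest term is z(n-3) (the n term is non-homogeneous and does not affect the order), so the order is 3.

Order 3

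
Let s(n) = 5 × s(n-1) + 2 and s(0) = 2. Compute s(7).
Computing step by step:
s(0) = 2
s(1) = 5 × 2 + 2 = 12
s(2) = 5 × 12 + 2 = 62
s(3) = 5 × 62 + 2 = 312
s(4) = 5 × 312 + 2 = 1562
s(5) = 5 × 1562 + 2 = 7812
s(6) = 5 × 7812 + 2 = 39062
s(7) = 5 × 39062 + 2 = 195312

195312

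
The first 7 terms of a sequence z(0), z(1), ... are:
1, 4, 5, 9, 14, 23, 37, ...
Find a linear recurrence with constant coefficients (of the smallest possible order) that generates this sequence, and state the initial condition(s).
Look for the lowest-order linear relation among consecutive terms.
Observation: z(n) - 1·z(n-1) - (1)·z(n-2) = 0 holds for the shown terms, and no order-1 relation z(n) = α·z(n-1) + β fits.
Check at n=3: 1·5 + (1)·4 = 9. ✓

z(n) = z(n-1) + z(n-2), z(0) = 1, z(1) = 4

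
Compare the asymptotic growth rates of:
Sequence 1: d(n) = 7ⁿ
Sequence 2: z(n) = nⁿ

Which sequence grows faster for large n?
Comparing growth rates:
Growth-rate hierarchy: log n ≺ any polynomial ≺ any exponential cⁿ (c>1) ≺ n! ≺ nⁿ.
super-exponential nⁿ dominates exponential base 7 asymptotically.

z(n) grows faster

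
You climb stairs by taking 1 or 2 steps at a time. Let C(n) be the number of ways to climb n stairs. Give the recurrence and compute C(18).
Condition on the size of the last step (1 to 2): before it there were n-1, …, n-2 stairs climbed, and these cases are disjoint, so C(n) = C(n-1) + C(n-2) (Fibonacci-type sequence).
Initial conditions by direct count (compositions of i into parts ≤ 2): C(1) = 1; C(2) = 2.
Iterating the recurrence: C(3) = 3, C(4) = 5, C(5) = 8, C(6) = 13, C(7) = 21, C(8) = 34, C(9) = 55, C(10) = 89, C(11) = 144, C(12) = 233, C(13) = 377, C(14) = 610, C(15) = 987, C(16) = 1597, C(17) = 2584, C(18) = 4181.

C(n) = C(n-1) + C(n-2), C(1) = 1, C(2) = 2; C(18) = 4181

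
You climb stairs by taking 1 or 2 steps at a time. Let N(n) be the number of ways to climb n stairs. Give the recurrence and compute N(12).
Condition on the size of the last step (1 to 2): before it there were n-1, …, n-2 stairs climbed, and these cases are disjoint, so N(n) = N(n-1) + N(n-2) (Fibonacci-type sequence).
Initial conditions by direct count (compositions of i into parts ≤ 2): N(1) = 1; N(2) = 2.
Iterating the recurrence: N(3) = 3, N(4) = 5, N(5) = 8, N(6) = 13, N(7) = 21, N(8) = 34, N(9) = 55, N(10) = 89, N(11) = 144, N(12) = 233.

N(n) = N(n-1) + N(n-2), N(1) = 1, N(2) = 2; N(12) = 233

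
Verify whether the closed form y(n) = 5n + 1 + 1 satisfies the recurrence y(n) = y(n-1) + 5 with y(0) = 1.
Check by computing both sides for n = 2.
From the recurrence with y(0) = 1:
  y(0) = 1, y(1) = 6, y(2) = 11
  so the recurrence gives y(2) = 11.
From the proposed closed form y(n) = 5n + 1 + 1:
  y(2) = 12.
The recurrence gives 11 but the closed form gives 12, so the closed form does not satisfy the recurrence.

No, the closed form is incorrect.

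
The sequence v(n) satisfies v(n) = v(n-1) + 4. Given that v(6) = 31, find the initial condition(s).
v(6) = v(0) + 6·4, so v(0) = 31 - 24 = 7.

v(0) = 7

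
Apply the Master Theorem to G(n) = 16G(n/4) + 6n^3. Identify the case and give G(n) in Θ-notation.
Master Theorem template: G(n) = a·G(n/b) + f(n).
Here: a=16, b=4, f(n)=6n^3
Compute log_b(a) = log_4(16) = 2.
f(n) = 6n^3 = Ω(n^(2+ε)) with ε = 1, and the regularity condition holds (a·f(n/b) = (a/b^3)·f(n) with a/b^3 = 4^-1 < 1). Case 3: G(n) = Θ(f(n)) = Θ(n^3).

Case 3: G(n) = Θ(n^3)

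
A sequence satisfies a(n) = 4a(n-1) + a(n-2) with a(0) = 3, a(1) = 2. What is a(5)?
Computing the sequence terms:
3, 2, 11, 46, 195, 826

826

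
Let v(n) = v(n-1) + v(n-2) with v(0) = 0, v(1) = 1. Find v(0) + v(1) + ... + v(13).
Computing the sequence terms: 0, 1, 1, 2, 3, 5, 8, 13, 21, 34, 55, 89, 144, 233
Adding these values together:

609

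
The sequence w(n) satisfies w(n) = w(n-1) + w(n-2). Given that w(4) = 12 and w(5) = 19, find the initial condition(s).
Work backwards using w(k) = w(k+2) - w(k+1):
w(3) = w(5) - w(4) = 19 - 12 = 7
w(2) = w(4) - w(3) = 12 - 7 = 5
w(1) = w(3) - w(2) = 7 - 5 = 2
w(0) = w(2) - w(1) = 5 - 2 = 3

w(0) = 3, w(1) = 2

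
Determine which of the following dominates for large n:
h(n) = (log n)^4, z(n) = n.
Comparing growth rates:
Growth-rate hierarchy: log n ≺ any polynomial ≺ any exponential cⁿ (c>1) ≺ n! ≺ nⁿ.
polynomial degree 1 dominates polylogarithmic (log n)^4 asymptotically.

z(n) grows faster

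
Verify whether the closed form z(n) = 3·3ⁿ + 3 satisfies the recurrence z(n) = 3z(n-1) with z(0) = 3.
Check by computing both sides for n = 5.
From the recurrence with z(0) = 3:
  z(0) = 3, z(1) = 9, z(2) = 27, z(3) = 81, z(4) = 243, z(5) = 729
  so the recurrence gives z(5) = 729.
From the proposed closed form z(n) = 3·3ⁿ + 3:
  z(5) = 732.
The recurrence gives 729 but the closed form gives 732, so the closed form does not satisfy the recurrence.

No, the closed form is incorrect.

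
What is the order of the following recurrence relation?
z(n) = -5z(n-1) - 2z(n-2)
The order is the largest lag k for which z(n-k) appears. Here the deepest term is z(n-2), so the order is 2.

Order 2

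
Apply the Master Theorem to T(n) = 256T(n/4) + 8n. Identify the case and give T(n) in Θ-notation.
Master Theorem template: T(n) = a·T(n/b) + f(n).
Here: a=256, b=4, f(n)=8n
Compute log_b(a) = log_4(256) = 4.
f(n) = 8n = O(n^(4-ε)) with ε = 3. Case 1: T(n) = Θ(n^log_b(a)) = Θ(n^4).

Case 1: T(n) = Θ(n^4)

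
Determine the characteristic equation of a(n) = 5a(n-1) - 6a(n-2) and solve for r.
Substitute a(n) = rⁿ and divide through by rⁿ⁻²: r² - 5r + 6 = 0
Factor: (r - 2)(r - 3) = 0, so r = 2, 3.
General solution: a(n) = A·2ⁿ + B·3ⁿ

Characteristic: r² - 5r + 6 = 0, Roots: r = 2, 3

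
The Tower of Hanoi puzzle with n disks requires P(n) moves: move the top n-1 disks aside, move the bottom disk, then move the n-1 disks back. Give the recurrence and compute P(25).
Moving n disks = move the top n-1 disks aside (P(n-1) moves) + move the largest disk (1 move) + move the n-1 disks back on top (P(n-1) moves), so P(n) = 2P(n-1) + 1, with P(1) = 1 (a single disk takes one move).
First terms: 1, 3, 7, 15, 31, 63, … — each is one less than a power of 2. Indeed P(n) + 1 = 2(P(n-1) + 1) with P(1) + 1 = 2, so P(n) + 1 = 2ⁿ and P(n) = 2ⁿ - 1.
Hence P(25) = 2^25 - 1 = 33554432 - 1 = 33554431.

P(n) = 2P(n-1) + 1, P(1) = 1; P(25) = 33554431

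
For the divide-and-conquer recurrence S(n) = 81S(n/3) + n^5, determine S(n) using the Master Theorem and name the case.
Master Theorem template: S(n) = a·S(n/b) + f(n).
Here: a=81, b=3, f(n)=n^5
Compute log_b(a) = log_3(81) = 4.
f(n) = n^5 = Ω(n^(4+ε)) with ε = 1, and the regularity condition holds (a·f(n/b) = (a/b^5)·f(n) with a/b^5 = 3^-1 < 1). Case 3: S(n) = Θ(f(n)) = Θ(n^5).

Case 3: S(n) = Θ(n^5)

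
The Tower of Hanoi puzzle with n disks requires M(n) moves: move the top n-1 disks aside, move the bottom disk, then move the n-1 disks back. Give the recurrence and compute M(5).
Moving n disks = move the top n-1 disks aside (M(n-1) moves) + move the largest disk (1 move) + move the n-1 disks back on top (M(n-1) moves), so M(n) = 2M(n-1) + 1, with M(1) = 1 (a single disk takes one move).
First terms: 1, 3, 7, 15, 31, … — each is one less than a power of 2. Indeed M(n) + 1 = 2(M(n-1) + 1) with M(1) + 1 = 2, so M(n) + 1 = 2ⁿ and M(n) = 2ⁿ - 1.
Hence M(5) = 2^5 - 1 = 32 - 1 = 31.

M(n) = 2M(n-1) + 1, M(1) = 1; M(5) = 31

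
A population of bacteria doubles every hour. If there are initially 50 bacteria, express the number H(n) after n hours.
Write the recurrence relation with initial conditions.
Each hour multiplies the count by 2, so the count after n hours depends only on the count after n-1 hours: H(n) = 2 × H(n-1). The starting count gives H(0) = 50.
Unrolling n times gives the closed form H(n) = 50 × 2ⁿ.

H(n) = 2 × H(n-1), H(0) = 50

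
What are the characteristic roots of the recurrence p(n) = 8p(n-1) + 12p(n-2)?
Substitute p(n) = rⁿ and divide through by rⁿ⁻²: r² - 8r - 12 = 0
Discriminant: 8² + 4·12 = 112, not a perfect square, so by the quadratic formula r = (8 ± √112)/2.
General solution: p(n) = A·r₁ⁿ + B·r₂ⁿ where r₁,r₂ = (8 ± √112)/2

Characteristic: r² - 8r - 12 = 0, Roots: r = (8 ± √112)/2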